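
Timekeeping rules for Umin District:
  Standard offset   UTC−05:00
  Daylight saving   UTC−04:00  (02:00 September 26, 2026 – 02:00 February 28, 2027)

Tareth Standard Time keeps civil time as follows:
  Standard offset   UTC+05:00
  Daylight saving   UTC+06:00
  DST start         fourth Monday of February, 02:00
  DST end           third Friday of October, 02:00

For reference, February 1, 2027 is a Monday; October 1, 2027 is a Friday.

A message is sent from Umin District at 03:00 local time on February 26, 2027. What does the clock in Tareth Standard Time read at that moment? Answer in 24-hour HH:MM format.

Daylight saving runs 26 September 2026 – 28 February 2027; February 26, 2027 is inside that window, so Umin District is at UTC−04:00.
03:00 Umin District + 4h = 07:00 UTC.
1 February 2027 is a Monday, so the first Monday is February 1 and the fourth is February 22.
1 October 2027 is a Friday, so the first Friday is October 1 and the third is October 15.
At the standard offset (UTC+05:00), 07:00 UTC + 5h = 12:00 Tareth Standard Time standard time.
Daylight saving runs 22 February – 15 October; the standard-time date in Tareth Standard Time, February 26, 2027, is inside that window, so Tareth Standard Time is at UTC+06:00.
07:00 UTC + 6h = 13:00 Tareth Standard Time.

13:00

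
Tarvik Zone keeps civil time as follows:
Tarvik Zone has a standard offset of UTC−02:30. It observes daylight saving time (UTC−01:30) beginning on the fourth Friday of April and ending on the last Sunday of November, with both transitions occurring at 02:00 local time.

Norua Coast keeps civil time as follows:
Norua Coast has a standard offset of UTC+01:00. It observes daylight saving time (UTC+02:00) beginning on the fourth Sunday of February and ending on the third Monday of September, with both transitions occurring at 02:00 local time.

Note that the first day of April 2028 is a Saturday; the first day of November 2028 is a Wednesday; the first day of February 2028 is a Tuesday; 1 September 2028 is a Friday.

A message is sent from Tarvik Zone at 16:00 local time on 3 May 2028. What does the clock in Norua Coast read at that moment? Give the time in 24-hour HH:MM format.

1 April 2028 is a Saturday, so the first Friday is April 7 and the fourth is April 28.
1 November 2028 is a Wednesday, so Sundays fall on 5, 12, 19, 26; the last is November 26.
Daylight saving runs 28 April – 26 November; 3 May 2028 is inside that window, so Tarvik Zone is at UTC−01:30.
16:00 Tarvik Zone + 1h30m = 17:30 UTC.
1 February 2028 is a Tuesday, so the first Sunday is February 6 and the fourth is February 27.
1 September 2028 is a Friday, so the first Monday is September 4 and the third is September 18.
At the standard offset (UTC+01:00), 17:30 UTC + 1h = 18:30 Norua Coast standard time.
The standard-time date in Norua Coast, 3 May 2028, lies within the daylight-saving period (27 February – 18 September), so Norua Coast is on daylight time, UTC+02:00.
17:30 UTC + 2h = 19:30 Norua Coast.

19:30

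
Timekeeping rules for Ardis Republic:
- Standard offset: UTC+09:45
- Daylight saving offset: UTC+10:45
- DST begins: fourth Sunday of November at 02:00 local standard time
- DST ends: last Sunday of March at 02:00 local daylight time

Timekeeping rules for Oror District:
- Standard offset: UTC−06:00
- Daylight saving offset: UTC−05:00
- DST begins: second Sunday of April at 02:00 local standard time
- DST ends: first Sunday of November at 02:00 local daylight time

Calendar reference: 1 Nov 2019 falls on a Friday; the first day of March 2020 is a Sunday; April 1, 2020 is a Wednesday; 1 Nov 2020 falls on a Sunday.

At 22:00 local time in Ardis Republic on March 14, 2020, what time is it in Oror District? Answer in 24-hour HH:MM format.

05:15

1 November 2019 is a Friday, so the first Sunday is November 3 and the fourth is November 24.
1 March 2020 is a Sunday, so Sundays fall on 1, 8, 15, 22, 29; the last is March 29.
Daylight saving runs 24 November 2019 – 29 March 2020; March 14, 2020 is inside that window, so Ardis Republic is at UTC+10:45.
22:00 Ardis Republic − 10h45m = 11:15 UTC.
1 April 2020 is a Wednesday, so the first Sunday is April 5 and the second is April 12.
1 November 2020 is a Sunday, so the first Sunday is November 1.
At the standard offset (UTC−06:00), 11:15 UTC − 6h = 05:15 Oror District standard time.
The standard-time date in Oror District, March 14, 2020, does not fall between 12 April and 1 November, so daylight saving is not in effect and Oror District is at UTC−06:00.
11:15 UTC − 6h = 05:15 Oror District.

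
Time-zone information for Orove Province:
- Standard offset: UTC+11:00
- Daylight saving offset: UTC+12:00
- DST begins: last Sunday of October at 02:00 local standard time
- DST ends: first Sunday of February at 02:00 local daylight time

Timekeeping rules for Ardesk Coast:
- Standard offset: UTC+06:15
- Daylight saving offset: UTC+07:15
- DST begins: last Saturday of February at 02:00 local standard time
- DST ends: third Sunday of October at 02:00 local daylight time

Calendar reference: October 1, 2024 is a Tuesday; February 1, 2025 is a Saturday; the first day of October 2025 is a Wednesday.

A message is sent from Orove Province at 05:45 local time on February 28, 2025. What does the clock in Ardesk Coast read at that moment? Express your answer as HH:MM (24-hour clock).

02:00

1 October 2024 is a Tuesday, so Sundays fall on 6, 13, 20, 27; the last is October 27.
1 February 2025 is a Saturday, so the first Sunday is February 2.
February 28, 2025 is outside the daylight-saving period (27 October 2024 – 2 February 2025), so Orove Province is on standard time, UTC+11:00.
05:45 Orove Province − 11h = 18:45 UTC (rolling into the previous day, 27 February 2025).
1 February 2025 is a Saturday, so Saturdays fall on 1, 8, 15, 22; the last is February 22.
1 October 2025 is a Wednesday, so the first Sunday is October 5 and the third is October 19.
At the standard offset (UTC+06:15), 18:45 UTC + 6h15m = 01:00 Ardesk Coast standard time (rolling into the next day, 28 February 2025).
Daylight saving runs 22 February – 19 October; the standard-time date in Ardesk Coast, February 28, 2025, is inside that window, so Ardesk Coast is at UTC+07:15.
18:45 UTC + 7h15m = 02:00 Ardesk Coast (rolling into the next day, 28 February 2025).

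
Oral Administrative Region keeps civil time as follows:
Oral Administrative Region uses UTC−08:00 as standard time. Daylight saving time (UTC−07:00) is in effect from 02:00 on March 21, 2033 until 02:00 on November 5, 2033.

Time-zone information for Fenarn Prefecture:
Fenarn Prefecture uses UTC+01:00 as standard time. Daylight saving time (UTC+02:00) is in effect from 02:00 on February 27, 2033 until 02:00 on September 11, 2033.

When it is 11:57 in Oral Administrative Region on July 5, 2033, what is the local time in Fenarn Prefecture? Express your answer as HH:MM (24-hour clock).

20:57

July 5, 2033 lies within the daylight-saving period (21 March – 5 November), so Oral Administrative Region is on daylight time, UTC−07:00.
11:57 Oral Administrative Region + 7h = 18:57 UTC.
At the standard offset (UTC+01:00), 18:57 UTC + 1h = 19:57 Fenarn Prefecture standard time.
The standard-time date in Fenarn Prefecture, July 5, 2033, lies within the daylight-saving period (27 February – 11 September), so Fenarn Prefecture is on daylight time, UTC+02:00.
18:57 UTC + 2h = 20:57 Fenarn Prefecture.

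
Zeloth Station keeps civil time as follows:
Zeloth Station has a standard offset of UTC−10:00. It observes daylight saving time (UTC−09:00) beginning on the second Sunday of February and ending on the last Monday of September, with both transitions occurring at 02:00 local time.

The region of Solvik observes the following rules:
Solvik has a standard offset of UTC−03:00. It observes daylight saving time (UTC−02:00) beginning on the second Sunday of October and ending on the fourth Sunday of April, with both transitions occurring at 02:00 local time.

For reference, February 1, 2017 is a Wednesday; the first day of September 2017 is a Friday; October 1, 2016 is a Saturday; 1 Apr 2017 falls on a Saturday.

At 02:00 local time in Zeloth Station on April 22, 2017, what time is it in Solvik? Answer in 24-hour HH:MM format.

09:00

1 February 2017 is a Wednesday, so the first Sunday is February 5 and the second is February 12.
1 September 2017 is a Friday, so Mondays fall on 4, 11, 18, 25; the last is September 25.
April 22, 2017 lies within the daylight-saving period (12 February – 25 September), so Zeloth Station is on daylight time, UTC−09:00.
02:00 Zeloth Station + 9h = 11:00 UTC.
1 October 2016 is a Saturday, so the first Sunday is October 2 and the second is October 9.
1 April 2017 is a Saturday, so the first Sunday is April 2 and the fourth is April 23.
At the standard offset (UTC−03:00), 11:00 UTC − 3h = 08:00 Solvik standard time.
The standard-time date in Solvik, April 22, 2017, lies within the daylight-saving period (9 October 2016 – 23 April 2017), so Solvik is on daylight time, UTC−02:00.
11:00 UTC − 2h = 09:00 Solvik.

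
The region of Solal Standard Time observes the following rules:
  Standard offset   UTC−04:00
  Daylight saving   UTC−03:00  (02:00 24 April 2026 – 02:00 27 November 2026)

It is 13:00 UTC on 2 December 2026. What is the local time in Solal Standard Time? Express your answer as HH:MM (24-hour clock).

09:00

At the standard offset (UTC−04:00), 13:00 UTC − 4h = 09:00 Solal Standard Time standard time.
The standard-time date in Solal Standard Time, 2 December 2026, is outside the daylight-saving period (24 April – 27 November), so Solal Standard Time is on standard time, UTC−04:00.
13:00 UTC − 4h = 09:00 local.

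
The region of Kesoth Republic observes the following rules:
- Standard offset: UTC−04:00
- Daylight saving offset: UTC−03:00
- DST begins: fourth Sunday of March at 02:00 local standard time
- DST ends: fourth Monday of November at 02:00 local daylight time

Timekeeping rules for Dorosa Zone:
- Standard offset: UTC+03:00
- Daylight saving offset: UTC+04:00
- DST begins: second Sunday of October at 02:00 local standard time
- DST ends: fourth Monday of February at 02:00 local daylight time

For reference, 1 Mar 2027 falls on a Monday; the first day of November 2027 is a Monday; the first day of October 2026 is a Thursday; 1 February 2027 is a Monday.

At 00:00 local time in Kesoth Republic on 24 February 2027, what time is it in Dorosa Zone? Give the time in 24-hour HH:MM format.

1 March 2027 is a Monday, so the first Sunday is March 7 and the fourth is March 28.
1 November 2027 is a Monday, so the first Monday is November 1 and the fourth is November 22.
24 February 2027 is outside the daylight-saving period (28 March – 22 November), so Kesoth Republic is on standard time, UTC−04:00.
00:00 Kesoth Republic + 4h = 04:00 UTC.
1 October 2026 is a Thursday, so the first Sunday is October 4 and the second is October 11.
1 February 2027 is a Monday, so the first Monday is February 1 and the fourth is February 22.
At the standard offset (UTC+03:00), 04:00 UTC + 3h = 07:00 Dorosa Zone standard time.
The standard-time date in Dorosa Zone, 24 February 2027, is outside the daylight-saving period (11 October 2026 – 22 February 2027), so Dorosa Zone is on standard time, UTC+03:00.
04:00 UTC + 3h = 07:00 Dorosa Zone.

07:00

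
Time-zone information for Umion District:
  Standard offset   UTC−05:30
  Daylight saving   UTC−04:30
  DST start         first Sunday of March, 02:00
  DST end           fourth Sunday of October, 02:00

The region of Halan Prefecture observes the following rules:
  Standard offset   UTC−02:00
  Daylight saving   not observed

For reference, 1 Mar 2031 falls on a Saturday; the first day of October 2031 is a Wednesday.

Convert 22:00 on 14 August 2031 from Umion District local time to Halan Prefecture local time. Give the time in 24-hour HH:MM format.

1 March 2031 is a Saturday, so the first Sunday is March 2.
1 October 2031 is a Wednesday, so the first Sunday is October 5 and the fourth is October 26.
14 August 2031 falls between 2 March and 26 October, so daylight saving is in effect and Umion District is at UTC−04:30.
22:00 Umion District + 4h30m = 02:30 UTC (rolling into the next day, 15 August 2031).
Halan Prefecture stays on UTC−02:00 all year.
02:30 UTC − 2h = 00:30 Halan Prefecture.

00:30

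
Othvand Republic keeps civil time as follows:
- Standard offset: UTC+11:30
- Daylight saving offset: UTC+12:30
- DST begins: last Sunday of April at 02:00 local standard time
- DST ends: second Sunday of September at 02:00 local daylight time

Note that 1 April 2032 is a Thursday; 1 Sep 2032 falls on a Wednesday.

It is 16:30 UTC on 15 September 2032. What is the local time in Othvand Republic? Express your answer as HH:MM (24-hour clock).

1 April 2032 is a Thursday, so Sundays fall on 4, 11, 18, 25; the last is April 25.
1 September 2032 is a Wednesday, so the first Sunday is September 5 and the second is September 12.
At the standard offset (UTC+11:30), 16:30 UTC + 11h30m = 04:00 Othvand Republic standard time (rolling into the next day, 16 September 2032).
The standard-time date in Othvand Republic, 16 September 2032, does not fall between 25 April and 12 September, so daylight saving is not in effect and Othvand Republic is at UTC+11:30.
16:30 UTC + 11h30m = 04:00 local (rolling into the next day, 16 September 2032).

04:00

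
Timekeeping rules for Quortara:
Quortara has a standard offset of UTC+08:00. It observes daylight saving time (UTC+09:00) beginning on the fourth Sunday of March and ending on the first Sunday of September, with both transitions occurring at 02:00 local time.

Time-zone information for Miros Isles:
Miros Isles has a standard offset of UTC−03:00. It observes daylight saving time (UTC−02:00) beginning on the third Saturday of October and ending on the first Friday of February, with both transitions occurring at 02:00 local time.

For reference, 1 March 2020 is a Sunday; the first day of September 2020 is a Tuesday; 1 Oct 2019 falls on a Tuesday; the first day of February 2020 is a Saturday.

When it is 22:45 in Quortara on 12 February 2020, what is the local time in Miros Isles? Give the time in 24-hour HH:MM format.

11:45

1 March 2020 is a Sunday, so the first Sunday is March 1 and the fourth is March 22.
1 September 2020 is a Tuesday, so the first Sunday is September 6.
12 February 2020 does not fall between 22 March and 6 September, so daylight saving is not in effect and Quortara is at UTC+08:00.
22:45 Quortara − 8h = 14:45 UTC.
1 October 2019 is a Tuesday, so the first Saturday is October 5 and the third is October 19.
1 February 2020 is a Saturday, so the first Friday is February 7.
At the standard offset (UTC−03:00), 14:45 UTC − 3h = 11:45 Miros Isles standard time.
The standard-time date in Miros Isles, 12 February 2020, is outside the daylight-saving period (19 October 2019 – 7 February 2020), so Miros Isles is on standard time, UTC−03:00.
14:45 UTC − 3h = 11:45 Miros Isles.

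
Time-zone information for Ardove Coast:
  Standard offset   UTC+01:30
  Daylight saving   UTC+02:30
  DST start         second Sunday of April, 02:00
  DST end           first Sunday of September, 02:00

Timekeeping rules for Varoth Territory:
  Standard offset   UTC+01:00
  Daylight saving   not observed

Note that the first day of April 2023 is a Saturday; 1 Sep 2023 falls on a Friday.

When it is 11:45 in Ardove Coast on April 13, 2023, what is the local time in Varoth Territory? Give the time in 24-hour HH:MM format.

1 April 2023 is a Saturday, so the first Sunday is April 2 and the second is April 9.
1 September 2023 is a Friday, so the first Sunday is September 3.
Daylight saving runs 9 April – 3 September; April 13, 2023 is inside that window, so Ardove Coast is at UTC+02:30.
11:45 Ardove Coast − 2h30m = 09:15 UTC.
Varoth Territory has no daylight saving, so its offset is UTC+01:00 year-round.
09:15 UTC + 1h = 10:15 Varoth Territory.

10:15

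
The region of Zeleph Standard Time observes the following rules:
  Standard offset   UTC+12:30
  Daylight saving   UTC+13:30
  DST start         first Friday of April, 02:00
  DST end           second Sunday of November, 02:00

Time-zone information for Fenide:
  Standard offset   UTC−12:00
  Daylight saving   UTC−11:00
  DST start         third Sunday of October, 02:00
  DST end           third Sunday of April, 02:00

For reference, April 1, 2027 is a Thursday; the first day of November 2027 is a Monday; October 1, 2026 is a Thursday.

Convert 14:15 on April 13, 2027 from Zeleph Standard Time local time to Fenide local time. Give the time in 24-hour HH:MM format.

1 April 2027 is a Thursday, so the first Friday is April 2.
1 November 2027 is a Monday, so the first Sunday is November 7 and the second is November 14.
Daylight saving runs 2 April – 14 November; April 13, 2027 is inside that window, so Zeleph Standard Time is at UTC+13:30.
14:15 Zeleph Standard Time − 13h30m = 00:45 UTC.
1 October 2026 is a Thursday, so the first Sunday is October 4 and the third is October 18.
1 April 2027 is a Thursday, so the first Sunday is April 4 and the third is April 18.
At the standard offset (UTC−12:00), 00:45 UTC − 12h = 12:45 Fenide standard time (rolling into the previous day, 12 April 2027).
Daylight saving runs 18 October 2026 – 18 April 2027; the standard-time date in Fenide, April 12, 2027, is inside that window, so Fenide is at UTC−11:00.
00:45 UTC − 11h = 13:45 Fenide (rolling into the previous day, 12 April 2027).

13:45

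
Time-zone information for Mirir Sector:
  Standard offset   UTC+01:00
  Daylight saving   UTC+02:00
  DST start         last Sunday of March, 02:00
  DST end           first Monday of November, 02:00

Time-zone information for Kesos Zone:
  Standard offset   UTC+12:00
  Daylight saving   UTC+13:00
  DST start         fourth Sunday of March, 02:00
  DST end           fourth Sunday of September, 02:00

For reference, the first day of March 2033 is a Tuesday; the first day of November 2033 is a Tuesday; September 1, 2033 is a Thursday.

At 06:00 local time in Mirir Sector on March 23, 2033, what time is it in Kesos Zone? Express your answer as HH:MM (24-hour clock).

17:00

1 March 2033 is a Tuesday, so Sundays fall on 6, 13, 20, 27; the last is March 27.
1 November 2033 is a Tuesday, so the first Monday is November 7.
Daylight saving runs 27 March – 7 November; March 23, 2033 is outside that window, so Mirir Sector is on standard time at UTC+01:00.
06:00 Mirir Sector − 1h = 05:00 UTC.
1 March 2033 is a Tuesday, so the first Sunday is March 6 and the fourth is March 27.
1 September 2033 is a Thursday, so the first Sunday is September 4 and the fourth is September 25.
At the standard offset (UTC+12:00), 05:00 UTC + 12h = 17:00 Kesos Zone standard time.
The standard-time date in Kesos Zone, March 23, 2033, does not fall between 27 March and 25 September, so daylight saving is not in effect and Kesos Zone is at UTC+12:00.
05:00 UTC + 12h = 17:00 Kesos Zone.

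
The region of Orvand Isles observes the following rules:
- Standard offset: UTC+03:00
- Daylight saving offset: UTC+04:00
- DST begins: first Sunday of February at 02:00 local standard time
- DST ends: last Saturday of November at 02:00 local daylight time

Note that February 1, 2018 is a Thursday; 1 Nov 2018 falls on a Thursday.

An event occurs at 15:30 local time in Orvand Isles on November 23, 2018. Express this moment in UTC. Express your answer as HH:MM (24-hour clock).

11:30

1 February 2018 is a Thursday, so the first Sunday is February 4.
1 November 2018 is a Thursday, so Saturdays fall on 3, 10, 17, 24; the last is November 24.
Daylight saving runs 4 February – 24 November; November 23, 2018 is inside that window, so Orvand Isles is at UTC+04:00.
15:30 local − 4h = 11:30 UTC.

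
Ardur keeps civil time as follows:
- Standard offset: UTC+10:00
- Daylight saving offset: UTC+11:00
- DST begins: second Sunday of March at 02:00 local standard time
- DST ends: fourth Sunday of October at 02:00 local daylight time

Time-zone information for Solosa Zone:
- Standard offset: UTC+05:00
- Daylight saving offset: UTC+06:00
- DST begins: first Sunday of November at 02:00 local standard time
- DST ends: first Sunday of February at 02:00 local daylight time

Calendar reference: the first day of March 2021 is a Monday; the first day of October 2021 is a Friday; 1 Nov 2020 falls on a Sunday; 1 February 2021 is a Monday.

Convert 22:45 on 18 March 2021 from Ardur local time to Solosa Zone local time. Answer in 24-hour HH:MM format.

1 March 2021 is a Monday, so the first Sunday is March 7 and the second is March 14.
1 October 2021 is a Friday, so the first Sunday is October 3 and the fourth is October 24.
18 March 2021 lies within the daylight-saving period (14 March – 24 October), so Ardur is on daylight time, UTC+11:00.
22:45 Ardur − 11h = 11:45 UTC.
1 November 2020 is a Sunday, so the first Sunday is November 1.
1 February 2021 is a Monday, so the first Sunday is February 7.
At the standard offset (UTC+05:00), 11:45 UTC + 5h = 16:45 Solosa Zone standard time.
The standard-time date in Solosa Zone, 18 March 2021, does not fall between 1 November 2020 and 7 February 2021, so daylight saving is not in effect and Solosa Zone is at UTC+05:00.
11:45 UTC + 5h = 16:45 Solosa Zone.

16:45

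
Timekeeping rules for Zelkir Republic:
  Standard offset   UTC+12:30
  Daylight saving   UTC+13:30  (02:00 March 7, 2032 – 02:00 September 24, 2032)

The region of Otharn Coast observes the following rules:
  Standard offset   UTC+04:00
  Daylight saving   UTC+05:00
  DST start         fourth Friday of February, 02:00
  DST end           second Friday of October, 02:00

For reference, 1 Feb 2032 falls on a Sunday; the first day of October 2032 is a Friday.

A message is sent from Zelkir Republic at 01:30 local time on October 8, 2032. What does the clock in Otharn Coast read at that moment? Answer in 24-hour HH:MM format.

October 8, 2032 is outside the daylight-saving period (7 March – 24 September), so Zelkir Republic is on standard time, UTC+12:30.
01:30 Zelkir Republic − 12h30m = 13:00 UTC (rolling into the previous day, 7 October 2032).
1 February 2032 is a Sunday, so the first Friday is February 6 and the fourth is February 27.
1 October 2032 is a Friday, so the first Friday is October 1 and the second is October 8.
At the standard offset (UTC+04:00), 13:00 UTC + 4h = 17:00 Otharn Coast standard time.
The standard-time date in Otharn Coast, October 7, 2032, falls between 27 February and 8 October, so daylight saving is in effect and Otharn Coast is at UTC+05:00.
13:00 UTC + 5h = 18:00 Otharn Coast.

18:00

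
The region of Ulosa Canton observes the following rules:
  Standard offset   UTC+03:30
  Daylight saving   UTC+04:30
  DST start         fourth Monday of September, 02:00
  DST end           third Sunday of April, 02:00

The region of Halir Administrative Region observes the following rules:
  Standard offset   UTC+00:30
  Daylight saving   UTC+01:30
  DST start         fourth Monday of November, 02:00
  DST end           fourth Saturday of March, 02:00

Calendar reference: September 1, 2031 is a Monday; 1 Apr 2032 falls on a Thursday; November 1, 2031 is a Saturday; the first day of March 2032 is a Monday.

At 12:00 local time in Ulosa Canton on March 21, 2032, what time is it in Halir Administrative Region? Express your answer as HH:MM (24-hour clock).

1 September 2031 is a Monday, so the first Monday is September 1 and the fourth is September 22.
1 April 2032 is a Thursday, so the first Sunday is April 4 and the third is April 18.
March 21, 2032 falls between 22 September 2031 and 18 April 2032, so daylight saving is in effect and Ulosa Canton is at UTC+04:30.
12:00 Ulosa Canton − 4h30m = 07:30 UTC.
1 November 2031 is a Saturday, so the first Monday is November 3 and the fourth is November 24.
1 March 2032 is a Monday, so the first Saturday is March 6 and the fourth is March 27.
At the standard offset (UTC+00:30), 07:30 UTC + 0h30m = 08:00 Halir Administrative Region standard time.
The standard-time date in Halir Administrative Region, March 21, 2032, lies within the daylight-saving period (24 November 2031 – 27 March 2032), so Halir Administrative Region is on daylight time, UTC+01:30.
07:30 UTC + 1h30m = 09:00 Halir Administrative Region.

09:00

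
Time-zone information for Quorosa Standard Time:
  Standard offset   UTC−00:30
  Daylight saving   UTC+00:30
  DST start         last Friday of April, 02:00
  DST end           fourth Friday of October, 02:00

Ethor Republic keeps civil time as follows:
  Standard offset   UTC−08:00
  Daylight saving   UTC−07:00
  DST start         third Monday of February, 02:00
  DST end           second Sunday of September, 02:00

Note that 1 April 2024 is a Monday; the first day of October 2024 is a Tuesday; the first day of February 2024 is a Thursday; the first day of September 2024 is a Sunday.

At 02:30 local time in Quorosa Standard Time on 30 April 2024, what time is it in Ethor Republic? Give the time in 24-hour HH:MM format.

1 April 2024 is a Monday, so Fridays fall on 5, 12, 19, 26; the last is April 26.
1 October 2024 is a Tuesday, so the first Friday is October 4 and the fourth is October 25.
30 April 2024 lies within the daylight-saving period (26 April – 25 October), so Quorosa Standard Time is on daylight time, UTC+00:30.
02:30 Quorosa Standard Time − 0h30m = 02:00 UTC.
1 February 2024 is a Thursday, so the first Monday is February 5 and the third is February 19.
1 September 2024 is a Sunday, so the first Sunday is September 1 and the second is September 8.
At the standard offset (UTC−08:00), 02:00 UTC − 8h = 18:00 Ethor Republic standard time (rolling into the previous day, 29 April 2024).
The standard-time date in Ethor Republic, 29 April 2024, falls between 19 February and 8 September, so daylight saving is in effect and Ethor Republic is at UTC−07:00.
02:00 UTC − 7h = 19:00 Ethor Republic (rolling into the previous day, 29 April 2024).

19:00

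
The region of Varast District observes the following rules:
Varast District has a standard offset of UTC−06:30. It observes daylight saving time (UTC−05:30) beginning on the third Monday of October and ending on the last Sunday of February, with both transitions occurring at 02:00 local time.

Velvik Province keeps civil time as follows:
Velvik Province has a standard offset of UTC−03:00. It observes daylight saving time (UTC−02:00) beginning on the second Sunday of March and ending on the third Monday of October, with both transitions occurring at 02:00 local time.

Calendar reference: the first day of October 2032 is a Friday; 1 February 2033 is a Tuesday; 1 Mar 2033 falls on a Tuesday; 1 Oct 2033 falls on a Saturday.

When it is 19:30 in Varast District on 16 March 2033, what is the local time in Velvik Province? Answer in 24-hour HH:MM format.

1 October 2032 is a Friday, so the first Monday is October 4 and the third is October 18.
1 February 2033 is a Tuesday, so Sundays fall on 6, 13, 20, 27; the last is February 27.
16 March 2033 does not fall between 18 October 2032 and 27 February 2033, so daylight saving is not in effect and Varast District is at UTC−06:30.
19:30 Varast District + 6h30m = 02:00 UTC (rolling into the next day, 17 March 2033).
1 March 2033 is a Tuesday, so the first Sunday is March 6 and the second is March 13.
1 October 2033 is a Saturday, so the first Monday is October 3 and the third is October 17.
At the standard offset (UTC−03:00), 02:00 UTC − 3h = 23:00 Velvik Province standard time (rolling into the previous day, 16 March 2033).
The standard-time date in Velvik Province, 16 March 2033, lies within the daylight-saving period (13 March – 17 October), so Velvik Province is on daylight time, UTC−02:00.
02:00 UTC − 2h = 00:00 Velvik Province.

00:00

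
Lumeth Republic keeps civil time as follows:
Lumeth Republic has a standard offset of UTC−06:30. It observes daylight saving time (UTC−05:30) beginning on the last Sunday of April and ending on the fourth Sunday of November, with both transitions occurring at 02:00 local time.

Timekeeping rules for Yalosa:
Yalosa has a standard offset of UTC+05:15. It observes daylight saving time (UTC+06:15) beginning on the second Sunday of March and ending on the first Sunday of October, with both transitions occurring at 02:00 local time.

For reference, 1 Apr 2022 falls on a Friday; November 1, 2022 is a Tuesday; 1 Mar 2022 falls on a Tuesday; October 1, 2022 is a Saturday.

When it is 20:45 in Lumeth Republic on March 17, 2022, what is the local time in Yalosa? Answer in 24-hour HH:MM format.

1 April 2022 is a Friday, so Sundays fall on 3, 10, 17, 24; the last is April 24.
1 November 2022 is a Tuesday, so the first Sunday is November 6 and the fourth is November 27.
March 17, 2022 does not fall between 24 April and 27 November, so daylight saving is not in effect and Lumeth Republic is at UTC−06:30.
20:45 Lumeth Republic + 6h30m = 03:15 UTC (rolling into the next day, 18 March 2022).
1 March 2022 is a Tuesday, so the first Sunday is March 6 and the second is March 13.
1 October 2022 is a Saturday, so the first Sunday is October 2.
At the standard offset (UTC+05:15), 03:15 UTC + 5h15m = 08:30 Yalosa standard time.
The standard-time date in Yalosa, March 18, 2022, lies within the daylight-saving period (13 March – 2 October), so Yalosa is on daylight time, UTC+06:15.
03:15 UTC + 6h15m = 09:30 Yalosa.

09:30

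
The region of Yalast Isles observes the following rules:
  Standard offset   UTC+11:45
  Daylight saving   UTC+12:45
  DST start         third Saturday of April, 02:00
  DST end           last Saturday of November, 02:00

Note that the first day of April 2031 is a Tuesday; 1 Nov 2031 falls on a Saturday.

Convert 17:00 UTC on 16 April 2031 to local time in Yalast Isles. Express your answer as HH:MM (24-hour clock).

1 April 2031 is a Tuesday, so the first Saturday is April 5 and the third is April 19.
1 November 2031 is a Saturday, so Saturdays fall on 1, 8, 15, 22, 29; the last is November 29.
At the standard offset (UTC+11:45), 17:00 UTC + 11h45m = 04:45 Yalast Isles standard time (rolling into the next day, 17 April 2031).
The standard-time date in Yalast Isles, 17 April 2031, is outside the daylight-saving period (19 April – 29 November), so Yalast Isles is on standard time, UTC+11:45.
17:00 UTC + 11h45m = 04:45 local (rolling into the next day, 17 April 2031).

04:45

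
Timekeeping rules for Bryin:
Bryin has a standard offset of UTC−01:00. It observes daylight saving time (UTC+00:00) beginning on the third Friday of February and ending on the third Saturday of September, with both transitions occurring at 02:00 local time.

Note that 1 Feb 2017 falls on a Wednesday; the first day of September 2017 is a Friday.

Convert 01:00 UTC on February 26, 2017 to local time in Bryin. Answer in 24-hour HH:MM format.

01:00

1 February 2017 is a Wednesday, so the first Friday is February 3 and the third is February 17.
1 September 2017 is a Friday, so the first Saturday is September 2 and the third is September 16.
At the standard offset (UTC−01:00), 01:00 UTC − 1h = 00:00 Bryin standard time.
Daylight saving runs 17 February – 16 September; the standard-time date in Bryin, February 26, 2017, is inside that window, so Bryin is at UTC+00:00.
01:00 UTC + 0h = 01:00 local.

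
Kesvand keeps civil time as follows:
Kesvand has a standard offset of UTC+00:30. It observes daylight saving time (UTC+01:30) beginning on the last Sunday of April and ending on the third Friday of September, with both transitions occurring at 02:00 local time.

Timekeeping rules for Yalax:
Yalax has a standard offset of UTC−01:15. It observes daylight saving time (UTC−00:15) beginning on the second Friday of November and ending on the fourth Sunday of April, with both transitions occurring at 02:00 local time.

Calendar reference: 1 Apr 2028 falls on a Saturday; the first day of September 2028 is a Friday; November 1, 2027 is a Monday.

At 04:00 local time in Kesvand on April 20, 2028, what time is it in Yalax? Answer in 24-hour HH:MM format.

03:15

1 April 2028 is a Saturday, so Sundays fall on 2, 9, 16, 23, 30; the last is April 30.
1 September 2028 is a Friday, so the first Friday is September 1 and the third is September 15.
Daylight saving runs 30 April – 15 September; April 20, 2028 is outside that window, so Kesvand is on standard time at UTC+00:30.
04:00 Kesvand − 0h30m = 03:30 UTC.
1 November 2027 is a Monday, so the first Friday is November 5 and the second is November 12.
1 April 2028 is a Saturday, so the first Sunday is April 2 and the fourth is April 23.
At the standard offset (UTC−01:15), 03:30 UTC − 1h15m = 02:15 Yalax standard time.
The standard-time date in Yalax, April 20, 2028, falls between 12 November 2027 and 23 April 2028, so daylight saving is in effect and Yalax is at UTC−00:15.
03:30 UTC − 0h15m = 03:15 Yalax.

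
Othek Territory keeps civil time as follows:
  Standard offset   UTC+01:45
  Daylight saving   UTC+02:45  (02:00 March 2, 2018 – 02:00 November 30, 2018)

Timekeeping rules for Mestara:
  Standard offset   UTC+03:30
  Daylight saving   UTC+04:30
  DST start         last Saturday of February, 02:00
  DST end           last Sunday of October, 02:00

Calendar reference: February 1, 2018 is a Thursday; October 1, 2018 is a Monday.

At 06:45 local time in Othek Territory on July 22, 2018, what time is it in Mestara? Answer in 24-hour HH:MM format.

08:30

Daylight saving runs 2 March – 30 November; July 22, 2018 is inside that window, so Othek Territory is at UTC+02:45.
06:45 Othek Territory − 2h45m = 04:00 UTC.
1 February 2018 is a Thursday, so Saturdays fall on 3, 10, 17, 24; the last is February 24.
1 October 2018 is a Monday, so Sundays fall on 7, 14, 21, 28; the last is October 28.
At the standard offset (UTC+03:30), 04:00 UTC + 3h30m = 07:30 Mestara standard time.
Daylight saving runs 24 February – 28 October; the standard-time date in Mestara, July 22, 2018, is inside that window, so Mestara is at UTC+04:30.
04:00 UTC + 4h30m = 08:30 Mestara.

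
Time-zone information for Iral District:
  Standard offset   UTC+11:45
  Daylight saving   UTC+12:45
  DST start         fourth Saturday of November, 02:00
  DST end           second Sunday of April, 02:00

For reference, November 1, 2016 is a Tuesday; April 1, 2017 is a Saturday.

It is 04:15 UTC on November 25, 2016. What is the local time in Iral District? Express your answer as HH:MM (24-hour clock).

1 November 2016 is a Tuesday, so the first Saturday is November 5 and the fourth is November 26.
1 April 2017 is a Saturday, so the first Sunday is April 2 and the second is April 9.
At the standard offset (UTC+11:45), 04:15 UTC + 11h45m = 16:00 Iral District standard time.
Daylight saving runs 26 November 2016 – 9 April 2017; the standard-time date in Iral District, November 25, 2016, is outside that window, so Iral District is on standard time at UTC+11:45.
04:15 UTC + 11h45m = 16:00 local.

16:00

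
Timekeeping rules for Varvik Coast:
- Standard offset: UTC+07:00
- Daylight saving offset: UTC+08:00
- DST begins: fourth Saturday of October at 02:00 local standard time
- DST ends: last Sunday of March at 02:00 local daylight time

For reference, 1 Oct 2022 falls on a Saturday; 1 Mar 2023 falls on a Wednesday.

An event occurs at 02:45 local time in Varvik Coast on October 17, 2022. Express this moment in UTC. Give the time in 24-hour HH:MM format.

19:45

1 October 2022 is a Saturday, so the first Saturday is October 1 and the fourth is October 22.
1 March 2023 is a Wednesday, so Sundays fall on 5, 12, 19, 26; the last is March 26.
Daylight saving runs 22 October 2022 – 26 March 2023; October 17, 2022 is outside that window, so Varvik Coast is on standard time at UTC+07:00.
02:45 local − 7h = 19:45 UTC (rolling into the previous day, 16 October 2022).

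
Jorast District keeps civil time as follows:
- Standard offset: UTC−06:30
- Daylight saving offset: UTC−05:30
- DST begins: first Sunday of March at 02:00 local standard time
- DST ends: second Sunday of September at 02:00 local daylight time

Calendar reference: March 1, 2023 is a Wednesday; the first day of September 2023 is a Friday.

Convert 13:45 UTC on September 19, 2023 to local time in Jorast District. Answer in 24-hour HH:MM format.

1 March 2023 is a Wednesday, so the first Sunday is March 5.
1 September 2023 is a Friday, so the first Sunday is September 3 and the second is September 10.
At the standard offset (UTC−06:30), 13:45 UTC − 6h30m = 07:15 Jorast District standard time.
The standard-time date in Jorast District, September 19, 2023, is outside the daylight-saving period (5 March – 10 September), so Jorast District is on standard time, UTC−06:30.
13:45 UTC − 6h30m = 07:15 local.

07:15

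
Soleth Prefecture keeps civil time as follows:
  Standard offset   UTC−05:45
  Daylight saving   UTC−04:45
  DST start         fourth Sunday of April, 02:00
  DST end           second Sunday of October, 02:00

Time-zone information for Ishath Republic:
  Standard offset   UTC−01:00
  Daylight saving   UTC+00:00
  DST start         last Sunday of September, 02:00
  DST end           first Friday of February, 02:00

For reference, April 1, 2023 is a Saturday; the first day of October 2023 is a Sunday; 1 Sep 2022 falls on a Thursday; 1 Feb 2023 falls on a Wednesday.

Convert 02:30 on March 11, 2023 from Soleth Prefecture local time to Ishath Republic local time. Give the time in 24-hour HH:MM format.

1 April 2023 is a Saturday, so the first Sunday is April 2 and the fourth is April 23.
1 October 2023 is a Sunday, so the first Sunday is October 1 and the second is October 8.
March 11, 2023 is outside the daylight-saving period (23 April – 8 October), so Soleth Prefecture is on standard time, UTC−05:45.
02:30 Soleth Prefecture + 5h45m = 08:15 UTC.
1 September 2022 is a Thursday, so Sundays fall on 4, 11, 18, 25; the last is September 25.
1 February 2023 is a Wednesday, so the first Friday is February 3.
At the standard offset (UTC−01:00), 08:15 UTC − 1h = 07:15 Ishath Republic standard time.
The standard-time date in Ishath Republic, March 11, 2023, does not fall between 25 September 2022 and 3 February 2023, so daylight saving is not in effect and Ishath Republic is at UTC−01:00.
08:15 UTC − 1h = 07:15 Ishath Republic.

07:15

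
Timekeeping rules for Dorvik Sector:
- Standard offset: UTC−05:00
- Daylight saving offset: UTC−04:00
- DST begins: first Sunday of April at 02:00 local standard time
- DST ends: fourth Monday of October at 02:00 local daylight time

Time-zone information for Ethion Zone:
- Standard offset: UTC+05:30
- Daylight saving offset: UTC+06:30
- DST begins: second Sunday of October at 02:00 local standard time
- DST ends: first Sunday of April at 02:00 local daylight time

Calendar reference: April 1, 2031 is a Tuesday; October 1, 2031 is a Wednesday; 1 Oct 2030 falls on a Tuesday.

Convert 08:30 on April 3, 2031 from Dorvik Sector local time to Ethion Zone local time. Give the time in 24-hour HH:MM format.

20:00

1 April 2031 is a Tuesday, so the first Sunday is April 6.
1 October 2031 is a Wednesday, so the first Monday is October 6 and the fourth is October 27.
April 3, 2031 does not fall between 6 April and 27 October, so daylight saving is not in effect and Dorvik Sector is at UTC−05:00.
08:30 Dorvik Sector + 5h = 13:30 UTC.
1 October 2030 is a Tuesday, so the first Sunday is October 6 and the second is October 13.
1 April 2031 is a Tuesday, so the first Sunday is April 6.
At the standard offset (UTC+05:30), 13:30 UTC + 5h30m = 19:00 Ethion Zone standard time.
Daylight saving runs 13 October 2030 – 6 April 2031; the standard-time date in Ethion Zone, April 3, 2031, is inside that window, so Ethion Zone is at UTC+06:30.
13:30 UTC + 6h30m = 20:00 Ethion Zone.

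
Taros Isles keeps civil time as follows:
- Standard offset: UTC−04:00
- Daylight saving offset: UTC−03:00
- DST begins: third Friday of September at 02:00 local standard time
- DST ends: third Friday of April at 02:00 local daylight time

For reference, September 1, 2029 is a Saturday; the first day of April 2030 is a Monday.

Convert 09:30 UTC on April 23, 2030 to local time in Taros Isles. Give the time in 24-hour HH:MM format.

05:30

1 September 2029 is a Saturday, so the first Friday is September 7 and the third is September 21.
1 April 2030 is a Monday, so the first Friday is April 5 and the third is April 19.
At the standard offset (UTC−04:00), 09:30 UTC − 4h = 05:30 Taros Isles standard time.
The standard-time date in Taros Isles, April 23, 2030, does not fall between 21 September 2029 and 19 April 2030, so daylight saving is not in effect and Taros Isles is at UTC−04:00.
09:30 UTC − 4h = 05:30 local.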